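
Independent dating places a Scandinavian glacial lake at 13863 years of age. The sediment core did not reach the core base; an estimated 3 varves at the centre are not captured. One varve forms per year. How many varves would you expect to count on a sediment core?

Expected varves over 13863 years: 13863.
13863 − 3 missed = 13860 varves expected in the prepared section.

13860 varves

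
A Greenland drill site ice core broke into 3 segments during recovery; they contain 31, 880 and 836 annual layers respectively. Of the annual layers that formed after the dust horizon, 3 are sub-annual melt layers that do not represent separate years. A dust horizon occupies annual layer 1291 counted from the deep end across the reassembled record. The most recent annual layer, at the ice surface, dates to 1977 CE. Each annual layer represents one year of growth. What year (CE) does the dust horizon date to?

Total annual layers = 31 + 880 + 836 = 1747.
The dust horizon sits at annual layer 1291 from the deep end, so 1747 − 1291 = 456 annual layers formed after it.
456 − 3 false = 453 true annual layers after the dust horizon.
Counting back 453 years from 1977 CE places the dust horizon in 1977 − 453 = 1524 CE.

1524 CE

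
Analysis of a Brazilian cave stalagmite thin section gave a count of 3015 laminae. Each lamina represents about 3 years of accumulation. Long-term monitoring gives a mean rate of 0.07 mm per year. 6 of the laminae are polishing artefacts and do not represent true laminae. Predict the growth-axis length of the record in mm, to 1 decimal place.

631.9 mm

True lamina count = 3015 − 6 = 3009.
3009 laminae at 3 years each span 3009 × 3 = 9027 years.
Predicted length = 0.07 mm/year × 9027 years = 631.9 mm.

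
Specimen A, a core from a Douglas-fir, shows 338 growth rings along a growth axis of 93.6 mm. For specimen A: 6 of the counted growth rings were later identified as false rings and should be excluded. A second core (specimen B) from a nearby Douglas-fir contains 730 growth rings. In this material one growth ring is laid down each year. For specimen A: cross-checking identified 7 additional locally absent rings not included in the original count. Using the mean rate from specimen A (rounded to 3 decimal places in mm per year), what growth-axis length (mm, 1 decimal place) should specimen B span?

Specimen A: correcting the raw count gives 338 − 6 + 7 = 339 true growth rings.
A: Extension rate ≈ 93.6 / 339 = 0.276 mm per year.
For B, 0.276 mm/year × 730 years = 201.5 mm.

201.5 mm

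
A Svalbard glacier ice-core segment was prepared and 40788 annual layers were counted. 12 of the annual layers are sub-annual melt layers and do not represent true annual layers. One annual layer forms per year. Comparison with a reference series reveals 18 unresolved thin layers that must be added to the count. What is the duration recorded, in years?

After corrections the count is 40788 − 12 + 18 = 40794 annual layers.
One annual layer per year makes the duration 40794 years.

40794 years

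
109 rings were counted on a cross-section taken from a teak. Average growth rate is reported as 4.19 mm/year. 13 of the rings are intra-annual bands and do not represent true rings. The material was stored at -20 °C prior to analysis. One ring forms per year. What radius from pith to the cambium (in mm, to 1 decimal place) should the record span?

402.2 mm

Correcting the raw count gives 109 − 13 = 96 true rings.
Predicted length = 4.19 mm/year × 96 years = 402.2 mm.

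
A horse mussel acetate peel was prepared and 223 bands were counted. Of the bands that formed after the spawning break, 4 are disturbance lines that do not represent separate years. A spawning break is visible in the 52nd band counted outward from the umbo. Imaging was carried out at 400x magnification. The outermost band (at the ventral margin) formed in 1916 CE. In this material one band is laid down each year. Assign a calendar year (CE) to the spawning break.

1749 CE

The spawning break sits at band 52 from the umbo, so 223 − 52 = 171 bands formed after it.
Removing the 4 false bands leaves 171 − 4 = 167 true bands beyond the spawning break.
Counting back 167 years from 1916 CE places the spawning break in 1916 − 167 = 1749 CE.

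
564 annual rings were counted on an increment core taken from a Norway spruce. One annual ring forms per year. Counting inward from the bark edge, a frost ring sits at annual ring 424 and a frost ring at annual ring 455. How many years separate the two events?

Separation: 455 − 424 = 31 annual rings.
One annual ring per year makes the interval 31 years.

31 years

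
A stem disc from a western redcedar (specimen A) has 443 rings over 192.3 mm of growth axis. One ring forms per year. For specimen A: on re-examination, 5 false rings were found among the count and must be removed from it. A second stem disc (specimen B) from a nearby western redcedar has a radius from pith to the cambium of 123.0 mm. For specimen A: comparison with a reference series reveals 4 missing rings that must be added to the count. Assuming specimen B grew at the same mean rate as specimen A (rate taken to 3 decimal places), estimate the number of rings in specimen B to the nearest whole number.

283 rings

Specimen A: correcting the raw count gives 443 − 5 + 4 = 442 true rings.
A: Mean rate = 192.3 mm / 442 years ≈ 0.435 mm/yr.
Specimen B: 123.0 mm / 0.435 mm per year = 282.76 years ≈ 283 rings.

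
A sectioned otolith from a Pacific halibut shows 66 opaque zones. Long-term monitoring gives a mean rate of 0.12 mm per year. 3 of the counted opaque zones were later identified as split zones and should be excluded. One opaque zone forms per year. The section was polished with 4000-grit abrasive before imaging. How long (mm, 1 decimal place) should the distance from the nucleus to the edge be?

7.6 mm

After corrections the count is 66 − 3 = 63 opaque zones.
Length ≈ 0.12 × 63 = 7.6 mm.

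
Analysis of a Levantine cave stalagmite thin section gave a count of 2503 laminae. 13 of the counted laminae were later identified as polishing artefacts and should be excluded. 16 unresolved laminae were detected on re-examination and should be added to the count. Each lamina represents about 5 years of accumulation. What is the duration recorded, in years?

12530 years

After corrections the count is 2503 − 13 + 16 = 2506 laminae.
Multiplying by 5 years per lamina: 2506 × 5 = 12530 years.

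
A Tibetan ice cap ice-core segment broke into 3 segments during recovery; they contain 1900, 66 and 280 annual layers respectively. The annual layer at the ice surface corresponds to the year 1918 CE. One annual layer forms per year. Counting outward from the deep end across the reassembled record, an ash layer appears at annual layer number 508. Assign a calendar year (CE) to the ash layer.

180 CE

Total annual layers = 1900 + 66 + 280 = 2246.
2246 − 508 = 1738 annual layers lie beyond the ash layer toward the ice surface.
The annual layer at the ice surface is 1918 CE, so the ash layer dates to 1918 − 1738 = 180 CE.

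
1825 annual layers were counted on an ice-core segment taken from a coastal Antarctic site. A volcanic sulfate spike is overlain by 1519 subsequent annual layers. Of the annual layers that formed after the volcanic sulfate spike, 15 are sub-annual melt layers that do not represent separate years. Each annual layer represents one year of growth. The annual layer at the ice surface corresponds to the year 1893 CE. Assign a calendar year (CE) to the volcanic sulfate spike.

1519 annual layers formed after the volcanic sulfate spike.
Excluding 15 false annual layers: 1519 − 15 = 1504.
Counting back 1504 years from 1893 CE places the volcanic sulfate spike in 1893 − 1504 = 389 CE.

389 CE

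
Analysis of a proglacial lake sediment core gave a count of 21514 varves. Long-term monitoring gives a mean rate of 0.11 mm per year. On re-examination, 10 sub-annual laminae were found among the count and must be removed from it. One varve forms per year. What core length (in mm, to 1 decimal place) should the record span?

2365.4 mm

Adjusted count: 21514 − 10 = 21504 varves.
Length ≈ 0.11 × 21504 = 2365.4 mm.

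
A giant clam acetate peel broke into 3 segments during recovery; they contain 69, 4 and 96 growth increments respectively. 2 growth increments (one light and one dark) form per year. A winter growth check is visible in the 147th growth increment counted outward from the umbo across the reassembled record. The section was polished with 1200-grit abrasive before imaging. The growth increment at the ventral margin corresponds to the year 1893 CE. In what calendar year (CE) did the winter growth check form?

Total growth increments = 69 + 4 + 96 = 169.
Between growth increment 147 and the ventral margin there are 169 − 147 = 22 growth increments.
22 growth increments at 2 per year is 22 / 2 = 11 years.
The growth increment at the ventral margin is 1893 CE, so the winter growth check dates to 1893 − 11 = 1882 CE.

1882 CE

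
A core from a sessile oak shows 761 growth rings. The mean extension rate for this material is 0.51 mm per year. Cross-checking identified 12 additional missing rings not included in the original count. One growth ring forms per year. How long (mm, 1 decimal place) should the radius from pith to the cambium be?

True growth ring count = 761 + 12 = 773.
773 years at 0.51 mm/year gives 0.51 × 773 = 394.2 mm.

394.2 mm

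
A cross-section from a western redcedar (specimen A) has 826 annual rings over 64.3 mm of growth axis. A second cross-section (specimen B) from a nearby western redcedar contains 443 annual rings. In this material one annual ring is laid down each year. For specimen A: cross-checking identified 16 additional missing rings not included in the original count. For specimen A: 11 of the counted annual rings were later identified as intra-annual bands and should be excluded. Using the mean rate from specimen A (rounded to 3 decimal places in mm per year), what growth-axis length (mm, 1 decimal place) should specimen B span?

34.1 mm

Specimen A: adjusted count: 826 − 11 + 16 = 831 annual rings.
A: 64.3 mm over 831 years gives 64.3 / 831 ≈ 0.077 mm/year.
Length of B = 0.077 × 443 = 34.1 mm.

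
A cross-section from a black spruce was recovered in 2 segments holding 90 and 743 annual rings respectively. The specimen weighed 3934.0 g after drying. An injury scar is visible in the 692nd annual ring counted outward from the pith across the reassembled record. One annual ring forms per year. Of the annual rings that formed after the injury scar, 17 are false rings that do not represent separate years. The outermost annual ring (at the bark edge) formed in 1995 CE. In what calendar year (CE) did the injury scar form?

Total annual rings = 90 + 743 = 833.
The injury scar sits at annual ring 692 from the pith, so 833 − 692 = 141 annual rings formed after it.
Excluding 17 false annual rings: 141 − 17 = 124.
1995 − 124 = 1871 CE.

1871 CE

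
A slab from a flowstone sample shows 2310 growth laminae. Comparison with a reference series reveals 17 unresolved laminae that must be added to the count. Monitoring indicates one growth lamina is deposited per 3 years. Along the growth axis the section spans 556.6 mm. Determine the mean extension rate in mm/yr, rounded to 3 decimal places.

0.080 mm/yr

After corrections the count is 2310 + 17 = 2327 growth laminae.
Multiplying by 3 years per growth lamina: 2327 × 3 = 6981 years.
556.6 mm over 6981 years gives 556.6 / 6981 ≈ 0.080 mm/yr.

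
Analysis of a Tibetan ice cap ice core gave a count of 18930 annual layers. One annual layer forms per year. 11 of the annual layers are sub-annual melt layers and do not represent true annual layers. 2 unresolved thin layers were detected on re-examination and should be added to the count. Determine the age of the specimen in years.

After corrections the count is 18930 − 11 + 2 = 18921 annual layers.
With a one-to-one annual layer periodicity this is 18921 years.

18921 years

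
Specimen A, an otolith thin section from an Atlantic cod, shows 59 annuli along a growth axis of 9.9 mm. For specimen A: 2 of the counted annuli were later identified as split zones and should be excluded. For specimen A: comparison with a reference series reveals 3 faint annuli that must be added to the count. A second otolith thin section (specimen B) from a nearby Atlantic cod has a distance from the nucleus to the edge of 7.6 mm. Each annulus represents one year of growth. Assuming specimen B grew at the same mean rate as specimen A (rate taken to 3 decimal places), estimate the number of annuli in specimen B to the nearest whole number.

Specimen A: adjusted count: 59 − 2 + 3 = 60 annuli.
A: Mean rate = 9.9 mm / 60 years ≈ 0.165 mm/yr.
For B, 7.6 / 0.165 = 46.06 years ≈ 46 annuli.

46 annuli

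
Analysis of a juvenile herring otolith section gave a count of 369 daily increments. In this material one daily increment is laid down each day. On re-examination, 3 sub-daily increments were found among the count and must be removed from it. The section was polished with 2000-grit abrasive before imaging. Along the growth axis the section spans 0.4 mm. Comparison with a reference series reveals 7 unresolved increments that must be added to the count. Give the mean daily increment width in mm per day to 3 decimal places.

Adjusted count: 369 − 3 + 7 = 373 daily increments.
Extension rate ≈ 0.4 / 373 = 0.001 mm per day.

0.001 mm per day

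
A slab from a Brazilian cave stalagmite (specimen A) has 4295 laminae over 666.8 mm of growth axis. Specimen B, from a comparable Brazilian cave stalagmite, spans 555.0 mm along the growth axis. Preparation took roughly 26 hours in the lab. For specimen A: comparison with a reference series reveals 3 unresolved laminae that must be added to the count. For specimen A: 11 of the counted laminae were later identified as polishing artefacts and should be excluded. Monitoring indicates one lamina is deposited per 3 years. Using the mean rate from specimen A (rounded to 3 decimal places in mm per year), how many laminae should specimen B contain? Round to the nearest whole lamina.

Specimen A: correcting the raw count gives 4295 − 11 + 3 = 4287 true laminae.
Specimen A: multiplying by 3 years per lamina: 4287 × 3 = 12861 years.
A: Mean rate = 666.8 mm / 12861 years ≈ 0.052 mm/yr.
B spans 555.0 / 0.052 = 10673.08 years; at 3 years per lamina that is 10673.08 / 3 ≈ 3558 laminae.

3558 laminae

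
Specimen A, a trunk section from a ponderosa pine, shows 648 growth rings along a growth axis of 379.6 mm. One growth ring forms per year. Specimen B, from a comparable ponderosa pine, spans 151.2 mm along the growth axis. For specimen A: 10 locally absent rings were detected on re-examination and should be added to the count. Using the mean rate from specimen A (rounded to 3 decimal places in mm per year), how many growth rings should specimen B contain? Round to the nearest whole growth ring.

262 growth rings

Specimen A: adjusted count: 648 + 10 = 658 growth rings.
A: Extension rate ≈ 379.6 / 658 = 0.577 mm per year.
Specimen B: 151.2 mm / 0.577 mm per year = 262.05 years ≈ 262 growth rings.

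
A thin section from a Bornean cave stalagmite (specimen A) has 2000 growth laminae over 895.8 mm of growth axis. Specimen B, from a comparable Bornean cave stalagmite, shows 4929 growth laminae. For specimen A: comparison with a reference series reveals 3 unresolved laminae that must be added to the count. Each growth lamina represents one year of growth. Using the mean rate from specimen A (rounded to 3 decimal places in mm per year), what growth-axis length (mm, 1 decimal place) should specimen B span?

Specimen A: adjusted count: 2000 + 3 = 2003 growth laminae.
A: 895.8 mm over 2003 years gives 895.8 / 2003 ≈ 0.447 mm per year.
Length of B = 0.447 × 4929 = 2203.3 mm.

2203.3 mm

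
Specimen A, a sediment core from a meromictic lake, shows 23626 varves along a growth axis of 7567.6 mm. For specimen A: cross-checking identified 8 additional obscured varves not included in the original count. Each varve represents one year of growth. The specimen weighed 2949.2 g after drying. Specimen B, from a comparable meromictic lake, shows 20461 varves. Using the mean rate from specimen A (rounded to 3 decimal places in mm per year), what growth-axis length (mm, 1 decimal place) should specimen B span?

Specimen A: true varve count = 23626 + 8 = 23634.
A: 7567.6 mm over 23634 years gives 7567.6 / 23634 ≈ 0.320 mm/yr.
B's length ≈ 0.320 × 20461 = 6547.5 mm.

6547.5 mm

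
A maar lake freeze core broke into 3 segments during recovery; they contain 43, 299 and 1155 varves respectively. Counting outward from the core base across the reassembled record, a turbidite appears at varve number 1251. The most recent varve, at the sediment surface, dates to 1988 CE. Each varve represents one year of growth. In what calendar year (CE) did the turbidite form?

1742 CE

Total varves = 43 + 299 + 1155 = 1497.
1497 − 1251 = 246 varves lie beyond the turbidite toward the sediment surface.
Counting back 246 years from 1988 CE places the turbidite in 1988 − 246 = 1742 CE.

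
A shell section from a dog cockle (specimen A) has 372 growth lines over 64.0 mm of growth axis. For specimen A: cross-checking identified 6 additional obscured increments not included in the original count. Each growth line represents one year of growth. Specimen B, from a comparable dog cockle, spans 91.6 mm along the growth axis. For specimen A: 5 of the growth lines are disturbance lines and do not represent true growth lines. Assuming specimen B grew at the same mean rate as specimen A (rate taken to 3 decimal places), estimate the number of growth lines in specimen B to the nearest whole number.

533 growth lines

Specimen A: adjusted count: 372 − 5 + 6 = 373 growth lines.
A: Extension rate ≈ 64.0 / 373 = 0.172 mm per year.
Specimen B: 91.6 mm / 0.172 mm per year = 532.56 years ≈ 533 growth lines.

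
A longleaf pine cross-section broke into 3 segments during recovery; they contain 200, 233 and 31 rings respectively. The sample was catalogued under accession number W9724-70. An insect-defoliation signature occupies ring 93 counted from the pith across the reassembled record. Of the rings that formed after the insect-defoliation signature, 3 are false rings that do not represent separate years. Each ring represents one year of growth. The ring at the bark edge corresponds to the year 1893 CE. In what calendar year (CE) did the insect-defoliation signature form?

1525 CE

Total rings = 200 + 233 + 31 = 464.
The insect-defoliation signature sits at ring 93 from the pith, so 464 − 93 = 371 rings formed after it.
Removing the 3 false rings leaves 371 − 3 = 368 true rings beyond the insect-defoliation signature.
1893 − 368 = 1525 CE.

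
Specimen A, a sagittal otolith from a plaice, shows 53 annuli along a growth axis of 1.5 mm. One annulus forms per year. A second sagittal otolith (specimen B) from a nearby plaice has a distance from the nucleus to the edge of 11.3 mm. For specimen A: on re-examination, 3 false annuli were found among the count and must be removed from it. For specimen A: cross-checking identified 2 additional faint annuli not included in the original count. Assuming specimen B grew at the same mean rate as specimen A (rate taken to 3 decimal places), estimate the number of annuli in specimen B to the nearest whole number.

Specimen A: adjusted count: 53 − 3 + 2 = 52 annuli.
A: 1.5 mm over 52 years gives 1.5 / 52 ≈ 0.029 mm per year.
B spans 11.3 / 0.029 = 389.66 years ≈ 390 annuli.

390 annuli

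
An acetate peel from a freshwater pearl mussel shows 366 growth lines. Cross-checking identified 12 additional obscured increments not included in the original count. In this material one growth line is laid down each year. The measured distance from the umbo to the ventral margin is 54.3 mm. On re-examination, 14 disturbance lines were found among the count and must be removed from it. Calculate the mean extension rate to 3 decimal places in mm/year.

0.149 mm/year

Adjusted count: 366 − 14 + 12 = 364 growth lines.
Extension rate ≈ 54.3 / 364 = 0.149 mm/year.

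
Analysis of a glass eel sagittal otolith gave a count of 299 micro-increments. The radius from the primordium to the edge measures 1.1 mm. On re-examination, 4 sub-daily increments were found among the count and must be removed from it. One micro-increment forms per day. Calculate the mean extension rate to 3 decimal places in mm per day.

0.004 mm per day

After corrections the count is 299 − 4 = 295 micro-increments.
Extension rate ≈ 1.1 / 295 = 0.004 mm per day.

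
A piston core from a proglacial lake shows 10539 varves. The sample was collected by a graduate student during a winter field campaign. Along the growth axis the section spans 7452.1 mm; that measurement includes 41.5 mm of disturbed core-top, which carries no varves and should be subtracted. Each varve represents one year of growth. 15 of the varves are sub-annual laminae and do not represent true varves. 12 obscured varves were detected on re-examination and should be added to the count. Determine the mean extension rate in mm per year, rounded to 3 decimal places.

0.703 mm per year

Adjusted count: 10539 − 15 + 12 = 10536 varves.
The growth record spans 7452.1 − 41.5 = 7410.6 mm.
7410.6 mm over 10536 years gives 7410.6 / 10536 ≈ 0.703 mm per year.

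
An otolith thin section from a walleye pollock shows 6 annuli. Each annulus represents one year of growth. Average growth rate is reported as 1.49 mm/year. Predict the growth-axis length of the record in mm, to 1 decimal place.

8.9 mm

6 years of growth are recorded.
Predicted length = 1.49 mm/year × 6 years = 8.9 mm.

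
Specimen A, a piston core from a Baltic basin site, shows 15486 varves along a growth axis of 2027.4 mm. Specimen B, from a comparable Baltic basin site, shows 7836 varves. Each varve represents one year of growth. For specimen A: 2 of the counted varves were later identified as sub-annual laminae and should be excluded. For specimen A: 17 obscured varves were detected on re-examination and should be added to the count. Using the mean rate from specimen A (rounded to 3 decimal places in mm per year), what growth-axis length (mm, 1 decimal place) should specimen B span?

1026.5 mm

Specimen A: adjusted count: 15486 − 2 + 17 = 15501 varves.
A: Mean rate = 2027.4 mm / 15501 years ≈ 0.131 mm per year.
B's length ≈ 0.131 × 7836 = 1026.5 mm.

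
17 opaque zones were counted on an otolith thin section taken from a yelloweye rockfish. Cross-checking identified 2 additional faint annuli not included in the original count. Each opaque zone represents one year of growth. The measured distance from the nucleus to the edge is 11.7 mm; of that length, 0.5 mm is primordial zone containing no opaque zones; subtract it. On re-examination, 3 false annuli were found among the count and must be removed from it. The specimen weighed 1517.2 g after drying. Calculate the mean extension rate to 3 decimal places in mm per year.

0.700 mm per year

Adjusted count: 17 − 3 + 2 = 16 opaque zones.
Net length = 11.7 − 0.5 = 11.2 mm.
Mean rate = 11.2 mm / 16 years ≈ 0.700 mm per year.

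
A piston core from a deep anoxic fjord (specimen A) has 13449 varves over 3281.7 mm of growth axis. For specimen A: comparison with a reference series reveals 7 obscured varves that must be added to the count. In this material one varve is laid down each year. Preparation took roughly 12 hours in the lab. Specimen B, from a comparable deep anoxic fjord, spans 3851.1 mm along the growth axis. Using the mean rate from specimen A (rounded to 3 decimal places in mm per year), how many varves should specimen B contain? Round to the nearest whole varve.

Specimen A: true varve count = 13449 + 7 = 13456.
A: 3281.7 mm over 13456 years gives 3281.7 / 13456 ≈ 0.244 mm/yr.
For B, 3851.1 / 0.244 = 15783.20 years ≈ 15783 varves.

15783 varves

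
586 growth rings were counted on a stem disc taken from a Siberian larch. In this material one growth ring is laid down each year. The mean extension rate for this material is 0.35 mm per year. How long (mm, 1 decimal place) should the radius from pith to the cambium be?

The record spans 586 years at 0.35 mm per year.
586 years at 0.35 mm/year gives 0.35 × 586 = 205.1 mm.

205.1 mm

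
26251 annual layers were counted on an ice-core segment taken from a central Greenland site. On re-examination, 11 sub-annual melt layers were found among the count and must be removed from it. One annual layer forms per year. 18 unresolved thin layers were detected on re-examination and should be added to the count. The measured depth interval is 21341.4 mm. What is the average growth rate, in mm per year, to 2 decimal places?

0.81 mm per year

Adjusted count: 26251 − 11 + 18 = 26258 annual layers.
21341.4 mm over 26258 years gives 21341.4 / 26258 ≈ 0.81 mm per year.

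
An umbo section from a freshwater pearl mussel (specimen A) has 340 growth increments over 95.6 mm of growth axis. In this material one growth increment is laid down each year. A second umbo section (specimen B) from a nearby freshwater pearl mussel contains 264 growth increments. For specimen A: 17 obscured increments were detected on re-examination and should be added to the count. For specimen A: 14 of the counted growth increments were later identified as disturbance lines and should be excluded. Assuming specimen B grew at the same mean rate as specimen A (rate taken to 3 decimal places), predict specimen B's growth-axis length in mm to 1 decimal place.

73.7 mm

Specimen A: correcting the raw count gives 340 − 14 + 17 = 343 true growth increments.
A: Mean rate = 95.6 mm / 343 years ≈ 0.279 mm/yr.
For B, 0.279 mm/year × 264 years = 73.7 mm.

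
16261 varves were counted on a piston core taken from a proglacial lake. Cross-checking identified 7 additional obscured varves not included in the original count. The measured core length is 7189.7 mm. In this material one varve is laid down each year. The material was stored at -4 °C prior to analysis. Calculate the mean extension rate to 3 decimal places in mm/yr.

0.442 mm/yr

True varve count = 16261 + 7 = 16268.
Extension rate ≈ 7189.7 / 16268 = 0.442 mm/yr.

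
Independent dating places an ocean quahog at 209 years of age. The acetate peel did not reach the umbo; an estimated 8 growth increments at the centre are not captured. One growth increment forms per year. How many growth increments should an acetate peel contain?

One growth increment per year gives 209 growth increments over 209 years.
Less the 8 uncaptured growth increments: 209 − 8 = 201.

201 growth increments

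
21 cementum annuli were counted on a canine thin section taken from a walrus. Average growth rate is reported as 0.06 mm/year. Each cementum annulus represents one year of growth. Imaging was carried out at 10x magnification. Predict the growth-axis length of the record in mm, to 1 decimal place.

1.3 mm

The record spans 21 years at 0.06 mm per year.
Length ≈ 0.06 × 21 = 1.3 mm.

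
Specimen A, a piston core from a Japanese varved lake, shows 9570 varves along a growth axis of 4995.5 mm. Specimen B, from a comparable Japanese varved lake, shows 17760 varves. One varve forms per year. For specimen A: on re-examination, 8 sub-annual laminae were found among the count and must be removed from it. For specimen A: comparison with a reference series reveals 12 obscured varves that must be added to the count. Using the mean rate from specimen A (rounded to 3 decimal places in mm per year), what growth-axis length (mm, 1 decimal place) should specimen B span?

Specimen A: after corrections the count is 9570 − 8 + 12 = 9574 varves.
A: Mean rate = 4995.5 mm / 9574 years ≈ 0.522 mm/year.
B's length ≈ 0.522 × 17760 = 9270.7 mm.

9270.7 mm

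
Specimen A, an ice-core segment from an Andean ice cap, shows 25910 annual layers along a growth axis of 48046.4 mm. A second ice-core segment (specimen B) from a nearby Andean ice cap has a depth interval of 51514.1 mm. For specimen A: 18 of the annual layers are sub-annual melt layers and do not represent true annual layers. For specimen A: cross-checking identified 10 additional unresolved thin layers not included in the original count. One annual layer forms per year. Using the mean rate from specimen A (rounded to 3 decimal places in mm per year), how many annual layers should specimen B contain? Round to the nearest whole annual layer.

Specimen A: true annual layer count = 25910 − 18 + 10 = 25902.
A: Mean rate = 48046.4 mm / 25902 years ≈ 1.855 mm/yr.
B spans 51514.1 / 1.855 = 27770.40 years ≈ 27770 annual layers.

27770 annual layers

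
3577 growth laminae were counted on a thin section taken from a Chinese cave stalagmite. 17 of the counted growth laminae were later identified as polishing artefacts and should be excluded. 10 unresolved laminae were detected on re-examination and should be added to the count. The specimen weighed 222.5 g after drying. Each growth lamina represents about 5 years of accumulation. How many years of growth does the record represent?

17850 years

After corrections the count is 3577 − 17 + 10 = 3570 growth laminae.
Multiplying by 5 years per growth lamina: 3570 × 5 = 17850 years.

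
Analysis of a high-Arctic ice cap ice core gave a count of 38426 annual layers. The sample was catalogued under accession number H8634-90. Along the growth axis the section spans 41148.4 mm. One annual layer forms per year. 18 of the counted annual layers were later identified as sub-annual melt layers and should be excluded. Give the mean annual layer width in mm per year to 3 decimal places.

1.071 mm per year

Correcting the raw count gives 38426 − 18 = 38408 true annual layers.
Extension rate ≈ 41148.4 / 38408 = 1.071 mm per year.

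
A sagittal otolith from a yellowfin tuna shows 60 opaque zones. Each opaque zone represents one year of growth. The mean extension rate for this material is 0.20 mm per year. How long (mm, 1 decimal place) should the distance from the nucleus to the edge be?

The record spans 60 years at 0.20 mm per year.
60 years at 0.20 mm/year gives 0.20 × 60 = 12.0 mm.

12.0 mm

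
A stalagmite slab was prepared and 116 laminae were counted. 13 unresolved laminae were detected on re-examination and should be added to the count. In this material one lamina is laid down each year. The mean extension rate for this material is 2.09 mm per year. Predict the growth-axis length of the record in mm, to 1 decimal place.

269.6 mm

After corrections the count is 116 + 13 = 129 laminae.
Predicted length = 2.09 mm/year × 129 years = 269.6 mm.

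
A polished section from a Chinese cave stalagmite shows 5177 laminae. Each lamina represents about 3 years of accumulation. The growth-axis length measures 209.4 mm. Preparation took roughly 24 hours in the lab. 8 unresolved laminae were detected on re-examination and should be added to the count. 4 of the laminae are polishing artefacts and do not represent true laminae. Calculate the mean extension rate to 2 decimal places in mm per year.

0.01 mm per year

True lamina count = 5177 − 4 + 8 = 5181.
At 3 years per lamina, 5181 × 3 = 15543 years.
209.4 mm over 15543 years gives 209.4 / 15543 ≈ 0.01 mm per year.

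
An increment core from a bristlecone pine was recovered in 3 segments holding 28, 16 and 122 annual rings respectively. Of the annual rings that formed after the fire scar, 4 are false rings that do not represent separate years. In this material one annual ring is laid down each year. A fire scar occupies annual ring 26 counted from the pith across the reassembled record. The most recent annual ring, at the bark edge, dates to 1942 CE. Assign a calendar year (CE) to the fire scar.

1806 CE

Total annual rings = 28 + 16 + 122 = 166.
166 − 26 = 140 annual rings lie beyond the fire scar toward the bark edge.
Removing the 4 false annual rings leaves 140 − 4 = 136 true annual rings beyond the fire scar.
The annual ring at the bark edge is 1942 CE, so the fire scar dates to 1942 − 136 = 1806 CE.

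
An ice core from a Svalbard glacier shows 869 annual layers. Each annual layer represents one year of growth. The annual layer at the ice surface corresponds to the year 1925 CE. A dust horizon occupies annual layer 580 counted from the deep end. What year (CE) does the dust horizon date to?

869 − 580 = 289 annual layers lie beyond the dust horizon toward the ice surface.
The annual layer at the ice surface is 1925 CE, so the dust horizon dates to 1925 − 289 = 1636 CE.

1636 CE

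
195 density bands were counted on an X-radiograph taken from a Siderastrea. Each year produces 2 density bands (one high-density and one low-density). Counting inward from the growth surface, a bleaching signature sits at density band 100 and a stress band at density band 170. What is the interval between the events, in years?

35 yr

170 − 100 = 70 density bands lie between the two events.
70 density bands at 2 per year is 70 / 2 = 35 years.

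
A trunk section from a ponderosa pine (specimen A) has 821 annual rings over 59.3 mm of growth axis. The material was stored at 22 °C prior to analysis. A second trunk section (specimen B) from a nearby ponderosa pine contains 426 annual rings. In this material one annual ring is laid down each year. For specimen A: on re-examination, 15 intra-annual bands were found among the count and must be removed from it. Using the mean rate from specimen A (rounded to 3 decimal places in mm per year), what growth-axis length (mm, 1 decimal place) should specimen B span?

31.5 mm

Specimen A: true annual ring count = 821 − 15 = 806.
A: 59.3 mm over 806 years gives 59.3 / 806 ≈ 0.074 mm/year.
B's length ≈ 0.074 × 426 = 31.5 mm.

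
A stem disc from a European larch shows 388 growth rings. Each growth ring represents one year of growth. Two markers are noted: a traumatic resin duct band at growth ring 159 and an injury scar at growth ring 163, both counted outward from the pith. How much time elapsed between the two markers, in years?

163 − 159 = 4 growth rings lie between the two events.
One growth ring per year makes the interval 4 years.

4 years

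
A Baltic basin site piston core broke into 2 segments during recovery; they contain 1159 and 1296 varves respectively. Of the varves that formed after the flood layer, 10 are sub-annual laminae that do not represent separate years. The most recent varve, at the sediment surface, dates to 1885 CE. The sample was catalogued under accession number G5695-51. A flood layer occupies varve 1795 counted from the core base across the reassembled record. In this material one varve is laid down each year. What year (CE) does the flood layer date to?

1235 CE

Total varves = 1159 + 1296 = 2455.
2455 − 1795 = 660 varves lie beyond the flood layer toward the sediment surface.
660 − 10 false = 650 true varves after the flood layer.
The varve at the sediment surface is 1885 CE, so the flood layer dates to 1885 − 650 = 1235 CE.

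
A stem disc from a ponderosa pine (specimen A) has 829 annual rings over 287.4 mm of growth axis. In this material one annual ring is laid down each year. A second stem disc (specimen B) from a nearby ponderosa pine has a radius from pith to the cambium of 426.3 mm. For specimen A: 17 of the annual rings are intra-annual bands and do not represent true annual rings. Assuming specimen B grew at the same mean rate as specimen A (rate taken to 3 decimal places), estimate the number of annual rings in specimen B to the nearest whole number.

1204 annual rings

Specimen A: adjusted count: 829 − 17 = 812 annual rings.
A: 287.4 mm over 812 years gives 287.4 / 812 ≈ 0.354 mm/year.
B spans 426.3 / 0.354 = 1204.24 years ≈ 1204 annual rings.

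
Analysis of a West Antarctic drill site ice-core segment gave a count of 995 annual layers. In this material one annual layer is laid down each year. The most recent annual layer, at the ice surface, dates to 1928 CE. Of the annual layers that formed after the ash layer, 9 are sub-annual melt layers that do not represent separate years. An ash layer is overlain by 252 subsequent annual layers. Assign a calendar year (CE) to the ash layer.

1685 CE

252 annual layers formed after the ash layer.
Excluding 9 false annual layers: 252 − 9 = 243.
The annual layer at the ice surface is 1928 CE, so the ash layer dates to 1928 − 243 = 1685 CE.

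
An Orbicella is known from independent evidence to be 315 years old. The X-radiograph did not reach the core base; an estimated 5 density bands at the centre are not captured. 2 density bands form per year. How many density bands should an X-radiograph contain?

625 density bands

Expected density bands: 315 × 2 = 630.
Subtracting the 5 density bands not captured gives 630 − 5 = 625 density bands in the record.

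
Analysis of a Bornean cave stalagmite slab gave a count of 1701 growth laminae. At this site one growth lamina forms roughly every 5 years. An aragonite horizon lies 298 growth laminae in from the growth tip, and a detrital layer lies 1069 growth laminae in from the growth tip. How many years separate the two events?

3855 years

1069 − 298 = 771 growth laminae lie between the two events.
Multiplying by 5 years per growth lamina: 771 × 5 = 3855 years.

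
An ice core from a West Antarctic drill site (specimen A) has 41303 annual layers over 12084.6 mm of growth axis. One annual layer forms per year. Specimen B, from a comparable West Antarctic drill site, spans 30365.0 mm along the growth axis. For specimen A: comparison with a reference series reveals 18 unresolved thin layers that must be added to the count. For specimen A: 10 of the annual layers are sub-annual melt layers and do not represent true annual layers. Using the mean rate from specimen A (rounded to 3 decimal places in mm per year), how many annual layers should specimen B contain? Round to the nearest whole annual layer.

Specimen A: after corrections the count is 41303 − 10 + 18 = 41311 annual layers.
A: 12084.6 mm over 41311 years gives 12084.6 / 41311 ≈ 0.293 mm per year.
For B, 30365.0 / 0.293 = 103634.81 years ≈ 103635 annual layers.

103635 annual layers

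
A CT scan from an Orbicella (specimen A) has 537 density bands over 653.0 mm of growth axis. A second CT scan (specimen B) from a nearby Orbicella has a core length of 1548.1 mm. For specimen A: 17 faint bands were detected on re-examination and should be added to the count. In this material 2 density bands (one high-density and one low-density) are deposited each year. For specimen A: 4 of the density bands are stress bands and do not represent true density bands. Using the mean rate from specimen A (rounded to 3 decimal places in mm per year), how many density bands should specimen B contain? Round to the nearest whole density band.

Specimen A: true density band count = 537 − 4 + 17 = 550.
Specimen A: dividing by 2 density bands per year: 550 / 2 = 275 years.
A: Extension rate ≈ 653.0 / 275 = 2.375 mm/yr.
B spans 1548.1 / 2.375 = 651.83 years; at 2 density bands per year that is 651.83 × 2 ≈ 1304 density bands.

1304 density bands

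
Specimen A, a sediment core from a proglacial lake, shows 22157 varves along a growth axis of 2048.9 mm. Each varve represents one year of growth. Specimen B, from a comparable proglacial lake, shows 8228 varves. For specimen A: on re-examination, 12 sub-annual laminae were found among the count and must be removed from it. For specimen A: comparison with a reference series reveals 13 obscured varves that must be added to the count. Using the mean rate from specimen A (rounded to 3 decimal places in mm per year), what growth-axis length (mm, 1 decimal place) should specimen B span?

757.0 mm

Specimen A: after corrections the count is 22157 − 12 + 13 = 22158 varves.
A: Extension rate ≈ 2048.9 / 22158 = 0.092 mm per year.
For B, 0.092 mm/year × 8228 years = 757.0 mm.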